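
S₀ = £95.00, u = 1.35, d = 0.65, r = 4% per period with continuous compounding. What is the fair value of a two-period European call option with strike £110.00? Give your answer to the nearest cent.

£18.17

Risk-neutral probability p = (e^0.04 − 0.65)/(1.35 − 0.65) = 0.3908/0.7000 = 0.5583
Terminal stock prices: S_uu = 173.1, S_ud = 83.36, S_dd = 40.14
Terminal payoffs (S − K): max(63.14, 0) = 63.14, max(-26.64, 0) = 0, max(-69.86, 0) = 0
Node u (S = 128.2): V_u = e^(−0.04)·[0.5583·63.1375 + 0.4417·0.0000] = 33.8676
Node d (S = 61.75): V_d = e^(−0.04)·[0.5583·0.0000 + 0.4417·0.0000] = 0.0000
Node 0 (S = 95): V_0 = e^(−0.04)·[0.5583·33.8676 + 0.4417·0.0000] = 18.1669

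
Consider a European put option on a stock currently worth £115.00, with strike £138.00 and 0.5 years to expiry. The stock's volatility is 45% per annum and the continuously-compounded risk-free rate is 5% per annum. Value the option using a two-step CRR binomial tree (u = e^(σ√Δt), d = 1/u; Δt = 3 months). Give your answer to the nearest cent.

£28.78

CRR parameters: u = e^(σ√Δt) = e^(0.45·√0.25) = 1.2523, d = 1/u = 0.7985
Per-period rate: rΔt = 0.05·0.25 = 0.0125, so R = e^0.0125 = 1.0126
Risk-neutral probability p = (e^0.0125 − 0.7985)/(1.2523 − 0.7985) = 0.2141/0.4538 = 0.4717
Terminal stock prices: S_uu = 180.4, S_ud = 115, S_dd = 73.33
Terminal payoffs (K − S): max(-42.36, 0) = 0, max(23, 0) = 23, max(64.67, 0) = 64.67
Node u (S = 144): V_u = e^(−0.0125)·[0.4717·0.0000 + 0.5283·23.0000] = 11.9999
Node d (S = 91.83): V_d = e^(−0.0125)·[0.4717·23.0000 + 0.5283·64.6728] = 44.4564
Node 0 (S = 115): V_0 = e^(−0.0125)·[0.4717·11.9999 + 0.5283·44.4564] = 28.7845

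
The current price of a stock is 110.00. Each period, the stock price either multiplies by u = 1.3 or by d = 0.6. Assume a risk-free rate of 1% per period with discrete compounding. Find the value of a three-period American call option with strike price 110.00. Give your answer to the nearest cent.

26.32

Risk-neutral probability p = (1 + 0.01 − 0.6)/(1.3 − 0.6) = 0.4100/0.7000 = 0.5857
Terminal stock prices: S_uuu = 241.7, S_uud = 111.5, S_udd = 51.48, S_ddd = 23.76
Terminal payoffs (S − K): max(131.7, 0) = 131.7, max(1.54, 0) = 1.54, max(-58.52, 0) = 0, max(-86.24, 0) = 0
Node uu (S = 185.9): continuation = 1/1.01·[0.5857·131.6700 + 0.4143·1.5400] = 76.9891; exercise value = 75.9000 ≤ continuation, so V_uu = 76.9891
Node ud (S = 85.8): continuation = 1/1.01·[0.5857·1.5400 + 0.4143·0.0000] = 0.8931; exercise value = 0.0000 ≤ continuation, so V_ud = 0.8931
Node dd (S = 39.6): continuation = 1/1.01·[0.5857·0.0000 + 0.4143·0.0000] = 0.0000; exercise value = 0.0000 ≤ continuation, so V_dd = 0.0000
Node u (S = 143): continuation = 1/1.01·[0.5857·76.9891 + 0.4143·0.8931] = 45.0135; exercise value = 33.0000 ≤ continuation, so V_u = 45.0135
Node d (S = 66): continuation = 1/1.01·[0.5857·0.8931 + 0.4143·0.0000] = 0.5179; exercise value = 0.0000 ≤ continuation, so V_d = 0.5179
Node 0 (S = 110): continuation = 1/1.01·[0.5857·45.0135 + 0.4143·0.5179] = 26.3164; exercise value = 0.0000 ≤ continuation, so V_0 = 26.3164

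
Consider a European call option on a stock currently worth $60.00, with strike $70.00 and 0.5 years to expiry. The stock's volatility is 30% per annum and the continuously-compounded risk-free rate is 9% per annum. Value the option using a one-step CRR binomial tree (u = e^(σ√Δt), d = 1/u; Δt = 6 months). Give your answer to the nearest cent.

$2.22

CRR parameters: u = e^(σ√Δt) = e^(0.3·√0.5) = 1.2363, d = 1/u = 0.8089
Per-period rate: rΔt = 0.09·0.5 = 0.045, so R = e^0.045 = 1.0460
Risk-neutral probability p = (e^0.045 − 0.8089)/(1.2363 − 0.8089) = 0.2372/0.4275 = 0.5548
Terminal stock prices: S_u = 74.18, S_d = 48.53
Terminal payoffs (S − K): max(4.179, 0) = 4.179, max(-21.47, 0) = 0
Node 0 (S = 60): V_0 = e^(−0.045)·[0.5548·4.1787 + 0.4452·0.0000] = 2.2165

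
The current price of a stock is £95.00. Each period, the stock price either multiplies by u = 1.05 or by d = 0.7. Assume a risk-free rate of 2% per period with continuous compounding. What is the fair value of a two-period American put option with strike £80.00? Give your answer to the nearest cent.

Risk-neutral probability p = (e^0.02 − 0.7)/(1.05 − 0.7) = 0.3202/0.3500 = 0.9149
Terminal stock prices: S_uu = 104.7, S_ud = 69.82, S_dd = 46.55
Terminal payoffs (K − S): max(-24.74, 0) = 0, max(10.18, 0) = 10.18, max(33.45, 0) = 33.45
Node u (S = 99.75): continuation = e^(−0.02)·[0.9149·0.0000 + 0.0851·10.1750] = 0.8491; exercise value = 0.0000 ≤ continuation, so V_u = 0.8491
Node d (S = 66.5): continuation = e^(−0.02)·[0.9149·10.1750 + 0.0851·33.4500] = 11.9159; exercise value = 13.5000 > continuation, so V_d = 13.5000 (exercise)
Node 0 (S = 95): continuation = e^(−0.02)·[0.9149·0.8491 + 0.0851·13.5000] = 1.8881; exercise value = 0.0000 ≤ continuation, so V_0 = 1.8881

£1.89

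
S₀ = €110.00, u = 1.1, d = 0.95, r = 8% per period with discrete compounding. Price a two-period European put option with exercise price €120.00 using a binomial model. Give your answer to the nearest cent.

€1.32

Risk-neutral probability p = (1 + 0.08 − 0.95)/(1.1 − 0.95) = 0.1300/0.1500 = 0.8667
Terminal stock prices: S_uu = 133.1, S_ud = 115, S_dd = 99.27
Terminal payoffs (K − S): max(-13.1, 0) = 0, max(5.05, 0) = 5.05, max(20.73, 0) = 20.73
Node u (S = 121): V_u = 1/1.08·[0.8667·0.0000 + 0.1333·5.0500] = 0.6235
Node d (S = 104.5): V_d = 1/1.08·[0.8667·5.0500 + 0.1333·20.7250] = 6.6111
Node 0 (S = 110): V_0 = 1/1.08·[0.8667·0.6235 + 0.1333·6.6111] = 1.3165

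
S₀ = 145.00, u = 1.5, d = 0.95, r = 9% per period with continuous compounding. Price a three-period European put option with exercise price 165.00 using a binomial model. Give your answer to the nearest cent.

Risk-neutral probability p = (e^0.09 − 0.95)/(1.5 − 0.95) = 0.1442/0.5500 = 0.2621
Terminal stock prices: S_uuu = 489.4, S_uud = 309.9, S_udd = 196.3, S_ddd = 124.3
Terminal payoffs (K − S): max(-324.4, 0) = 0, max(-144.9, 0) = 0, max(-31.29, 0) = 0, max(40.68, 0) = 40.68
Node uu (S = 326.2): V_uu = e^(−0.09)·[0.2621·0.0000 + 0.7379·0.0000] = 0.0000
Node ud (S = 206.6): V_ud = e^(−0.09)·[0.2621·0.0000 + 0.7379·0.0000] = 0.0000
Node dd (S = 130.9): V_dd = e^(−0.09)·[0.2621·0.0000 + 0.7379·40.6806] = 27.4333
Node u (S = 217.5): V_u = e^(−0.09)·[0.2621·0.0000 + 0.7379·0.0000] = 0.0000
Node d (S = 137.8): V_d = e^(−0.09)·[0.2621·0.0000 + 0.7379·27.4333] = 18.4999
Node 0 (S = 145): V_0 = e^(−0.09)·[0.2621·0.0000 + 0.7379·18.4999] = 12.4755

12.48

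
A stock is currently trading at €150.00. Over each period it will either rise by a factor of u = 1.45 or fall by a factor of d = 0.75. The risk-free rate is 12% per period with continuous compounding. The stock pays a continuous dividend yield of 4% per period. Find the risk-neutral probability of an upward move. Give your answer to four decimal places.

p = 0.4761

Per-period risk-free factor R = e^0.12 = 1.1275; dividend-adjusted growth = e^(0.12−0.04) = 1.0833.
Risk-neutral probability p = (1.0833 − 0.75)/(1.45 − 0.75) = 0.3333/0.7000 = 0.4761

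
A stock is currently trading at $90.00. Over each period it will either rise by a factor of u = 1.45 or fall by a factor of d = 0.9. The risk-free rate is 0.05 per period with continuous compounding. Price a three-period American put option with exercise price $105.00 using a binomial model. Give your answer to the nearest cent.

$16.55

Risk-neutral probability p = (e^0.05 − 0.9)/(1.45 − 0.9) = 0.1513/0.5500 = 0.2750
Terminal stock prices: S_uuu = 274.4, S_uud = 170.3, S_udd = 105.7, S_ddd = 65.61
Terminal payoffs (K − S): max(-169.4, 0) = 0, max(-65.3, 0) = 0, max(-0.705, 0) = 0, max(39.39, 0) = 39.39
Node uu (S = 189.2): continuation = e^(−0.05)·[0.2750·0.0000 + 0.7250·0.0000] = 0.0000; exercise value = 0.0000 ≤ continuation, so V_uu = 0.0000
Node ud (S = 117.5): continuation = e^(−0.05)·[0.2750·0.0000 + 0.7250·0.0000] = 0.0000; exercise value = 0.0000 ≤ continuation, so V_ud = 0.0000
Node dd (S = 72.9): continuation = e^(−0.05)·[0.2750·0.0000 + 0.7250·39.3900] = 27.1635; exercise value = 32.1000 > continuation, so V_dd = 32.1000 (exercise)
Node u (S = 130.5): continuation = e^(−0.05)·[0.2750·0.0000 + 0.7250·0.0000] = 0.0000; exercise value = 0.0000 ≤ continuation, so V_u = 0.0000
Node d (S = 81): continuation = e^(−0.05)·[0.2750·0.0000 + 0.7250·32.1000] = 22.1363; exercise value = 24.0000 > continuation, so V_d = 24.0000 (exercise)
Node 0 (S = 90): continuation = e^(−0.05)·[0.2750·0.0000 + 0.7250·24.0000] = 16.5505; exercise value = 15.0000 ≤ continuation, so V_0 = 16.5505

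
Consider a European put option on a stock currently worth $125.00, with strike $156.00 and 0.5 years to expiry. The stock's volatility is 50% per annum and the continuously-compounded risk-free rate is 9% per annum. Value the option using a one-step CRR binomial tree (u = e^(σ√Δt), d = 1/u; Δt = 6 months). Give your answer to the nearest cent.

CRR parameters: u = e^(σ√Δt) = e^(0.5·√0.5) = 1.4241, d = 1/u = 0.7022
Per-period rate: rΔt = 0.09·0.5 = 0.045, so R = e^0.045 = 1.0460
Risk-neutral probability p = (e^0.045 − 0.7022)/(1.4241 − 0.7022) = 0.3438/0.7219 = 0.4763
Terminal stock prices: S_u = 178, S_d = 87.77
Terminal payoffs (K − S): max(-22.01, 0) = 0, max(68.23, 0) = 68.23
Node 0 (S = 125): V_0 = e^(−0.045)·[0.4763·0.0000 + 0.5237·68.2264] = 34.1594

$34.16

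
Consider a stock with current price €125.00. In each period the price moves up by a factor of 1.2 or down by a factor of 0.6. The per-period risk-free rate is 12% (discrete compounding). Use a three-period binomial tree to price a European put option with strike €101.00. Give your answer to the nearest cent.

€1.67

Risk-neutral probability p = (1 + 0.12 − 0.6)/(1.2 − 0.6) = 0.5200/0.6000 = 0.8667
Terminal stock prices: S_uuu = 216, S_uud = 108, S_udd = 54, S_ddd = 27
Terminal payoffs (K − S): max(-115, 0) = 0, max(-7, 0) = 0, max(47, 0) = 47, max(74, 0) = 74
Node uu (S = 180): V_uu = 1/1.12·[0.8667·0.0000 + 0.1333·0.0000] = 0.0000
Node ud (S = 90): V_ud = 1/1.12·[0.8667·0.0000 + 0.1333·47.0000] = 5.5952
Node dd (S = 45): V_dd = 1/1.12·[0.8667·47.0000 + 0.1333·74.0000] = 45.1786
Node u (S = 150): V_u = 1/1.12·[0.8667·0.0000 + 0.1333·5.5952] = 0.6661
Node d (S = 75): V_d = 1/1.12·[0.8667·5.5952 + 0.1333·45.1786] = 9.7080
Node 0 (S = 125): V_0 = 1/1.12·[0.8667·0.6661 + 0.1333·9.7080] = 1.6712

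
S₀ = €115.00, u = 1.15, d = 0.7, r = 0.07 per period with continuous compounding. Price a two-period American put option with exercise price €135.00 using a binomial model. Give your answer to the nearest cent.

€20.00

Risk-neutral probability p = (e^0.07 − 0.7)/(1.15 − 0.7) = 0.3725/0.4500 = 0.8278
Terminal stock prices: S_uu = 152.1, S_ud = 92.57, S_dd = 56.35
Terminal payoffs (K − S): max(-17.09, 0) = 0, max(42.43, 0) = 42.43, max(78.65, 0) = 78.65
Node u (S = 132.2): continuation = e^(−0.07)·[0.8278·0.0000 + 0.1722·42.4250] = 6.8118; exercise value = 2.7500 ≤ continuation, so V_u = 6.8118
Node d (S = 80.5): continuation = e^(−0.07)·[0.8278·42.4250 + 0.1722·78.6500] = 45.3732; exercise value = 54.5000 > continuation, so V_d = 54.5000 (exercise)
Node 0 (S = 115): continuation = e^(−0.07)·[0.8278·6.8118 + 0.1722·54.5000] = 14.0082; exercise value = 20.0000 > continuation, so V_0 = 20.0000 (exercise)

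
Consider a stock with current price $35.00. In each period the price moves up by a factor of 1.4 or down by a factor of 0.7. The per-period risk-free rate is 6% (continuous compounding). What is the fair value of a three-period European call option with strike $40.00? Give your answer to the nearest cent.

Risk-neutral probability p = (e^0.06 − 0.7)/(1.4 − 0.7) = 0.3618/0.7000 = 0.5169
Terminal stock prices: S_uuu = 96.04, S_uud = 48.02, S_udd = 24.01, S_ddd = 12
Terminal payoffs (S − K): max(56.04, 0) = 56.04, max(8.02, 0) = 8.02, max(-15.99, 0) = 0, max(-28, 0) = 0
Node uu (S = 68.6): V_uu = e^(−0.06)·[0.5169·56.0400 + 0.4831·8.0200] = 30.9294
Node ud (S = 34.3): V_ud = e^(−0.06)·[0.5169·8.0200 + 0.4831·0.0000] = 3.9042
Node dd (S = 17.15): V_dd = e^(−0.06)·[0.5169·0.0000 + 0.4831·0.0000] = 0.0000
Node u (S = 49): V_u = e^(−0.06)·[0.5169·30.9294 + 0.4831·3.9042] = 16.8329
Node d (S = 24.5): V_d = e^(−0.06)·[0.5169·3.9042 + 0.4831·0.0000] = 1.9006
Node 0 (S = 35): V_0 = e^(−0.06)·[0.5169·16.8329 + 0.4831·1.9006] = 9.0591

$9.06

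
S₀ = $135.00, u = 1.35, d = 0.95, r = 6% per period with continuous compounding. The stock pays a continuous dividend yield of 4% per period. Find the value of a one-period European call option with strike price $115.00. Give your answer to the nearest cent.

$21.40

Per-period risk-free factor R = e^0.06 = 1.0618; dividend-adjusted growth = e^(0.06−0.04) = 1.0202.
Risk-neutral probability p = (1.0202 − 0.95)/(1.35 − 0.95) = 0.0702/0.4000 = 0.1755
Terminal stock prices: S_u = 182.2, S_d = 128.2
Terminal payoffs (S − K): max(67.25, 0) = 67.25, max(13.25, 0) = 13.25
Node 0 (S = 135): V_0 = e^(−0.06)·[0.1755·67.2500 + 0.8245·13.2500] = 21.4037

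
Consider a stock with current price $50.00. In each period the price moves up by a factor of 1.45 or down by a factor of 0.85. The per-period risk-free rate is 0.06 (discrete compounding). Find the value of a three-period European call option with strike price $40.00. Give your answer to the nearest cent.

$18.56

Risk-neutral probability p = (1 + 0.06 − 0.85)/(1.45 − 0.85) = 0.2100/0.6000 = 0.3500
Terminal stock prices: S_uuu = 152.4, S_uud = 89.36, S_udd = 52.38, S_ddd = 30.71
Terminal payoffs (S − K): max(112.4, 0) = 112.4, max(49.36, 0) = 49.36, max(12.38, 0) = 12.38, max(-9.294, 0) = 0
Node uu (S = 105.1): V_uu = 1/1.06·[0.3500·112.4313 + 0.6500·49.3563] = 67.3892
Node ud (S = 61.62): V_ud = 1/1.06·[0.3500·49.3563 + 0.6500·12.3812] = 23.8892
Node dd (S = 36.12): V_dd = 1/1.06·[0.3500·12.3812 + 0.6500·0.0000] = 4.0881
Node u (S = 72.5): V_u = 1/1.06·[0.3500·67.3892 + 0.6500·23.8892] = 36.9001
Node d (S = 42.5): V_d = 1/1.06·[0.3500·23.8892 + 0.6500·4.0881] = 10.3948
Node 0 (S = 50): V_0 = 1/1.06·[0.3500·36.9001 + 0.6500·10.3948] = 18.5582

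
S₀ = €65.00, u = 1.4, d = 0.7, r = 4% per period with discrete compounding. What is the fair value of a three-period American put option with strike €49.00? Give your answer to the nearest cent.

Risk-neutral probability p = (1 + 0.04 − 0.7)/(1.4 − 0.7) = 0.3400/0.7000 = 0.4857
Terminal stock prices: S_uuu = 178.4, S_uud = 89.18, S_udd = 44.59, S_ddd = 22.29
Terminal payoffs (K − S): max(-129.4, 0) = 0, max(-40.18, 0) = 0, max(4.41, 0) = 4.41, max(26.71, 0) = 26.71
Node uu (S = 127.4): continuation = 1/1.04·[0.4857·0.0000 + 0.5143·0.0000] = 0.0000; exercise value = 0.0000 ≤ continuation, so V_uu = 0.0000
Node ud (S = 63.7): continuation = 1/1.04·[0.4857·0.0000 + 0.5143·4.4100] = 2.1808; exercise value = 0.0000 ≤ continuation, so V_ud = 2.1808
Node dd (S = 31.85): continuation = 1/1.04·[0.4857·4.4100 + 0.5143·26.7050] = 15.2654; exercise value = 17.1500 > continuation, so V_dd = 17.1500 (exercise)
Node u (S = 91): continuation = 1/1.04·[0.4857·0.0000 + 0.5143·2.1808] = 1.0784; exercise value = 0.0000 ≤ continuation, so V_u = 1.0784
Node d (S = 45.5): continuation = 1/1.04·[0.4857·2.1808 + 0.5143·17.1500] = 9.4993; exercise value = 3.5000 ≤ continuation, so V_d = 9.4993
Node 0 (S = 65): continuation = 1/1.04·[0.4857·1.0784 + 0.5143·9.4993] = 5.2011; exercise value = 0.0000 ≤ continuation, so V_0 = 5.2011

€5.20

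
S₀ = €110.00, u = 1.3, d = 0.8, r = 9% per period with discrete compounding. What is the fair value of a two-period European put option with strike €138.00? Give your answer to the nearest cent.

€19.71

Risk-neutral probability p = (1 + 0.09 − 0.8)/(1.3 − 0.8) = 0.2900/0.5000 = 0.5800
Terminal stock prices: S_uu = 185.9, S_ud = 114.4, S_dd = 70.4
Terminal payoffs (K − S): max(-47.9, 0) = 0, max(23.6, 0) = 23.6, max(67.6, 0) = 67.6
Node u (S = 143): V_u = 1/1.09·[0.5800·0.0000 + 0.4200·23.6000] = 9.0936
Node d (S = 88): V_d = 1/1.09·[0.5800·23.6000 + 0.4200·67.6000] = 38.6055
Node 0 (S = 110): V_0 = 1/1.09·[0.5800·9.0936 + 0.4200·38.6055] = 19.7143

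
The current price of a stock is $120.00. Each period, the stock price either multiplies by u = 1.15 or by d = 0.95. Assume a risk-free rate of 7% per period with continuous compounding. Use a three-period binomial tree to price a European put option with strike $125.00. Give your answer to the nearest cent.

Risk-neutral probability p = (e^0.07 − 0.95)/(1.15 − 0.95) = 0.1225/0.2000 = 0.6125
Terminal stock prices: S_uuu = 182.5, S_uud = 150.8, S_udd = 124.5, S_ddd = 102.9
Terminal payoffs (K − S): max(-57.5, 0) = 0, max(-25.76, 0) = 0, max(0.455, 0) = 0.455, max(22.12, 0) = 22.12
Node uu (S = 158.7): V_uu = e^(−0.07)·[0.6125·0.0000 + 0.3875·0.0000] = 0.0000
Node ud (S = 131.1): V_ud = e^(−0.07)·[0.6125·0.0000 + 0.3875·0.4550] = 0.1644
Node dd (S = 108.3): V_dd = e^(−0.07)·[0.6125·0.4550 + 0.3875·22.1150] = 8.2492
Node u (S = 138): V_u = e^(−0.07)·[0.6125·0.0000 + 0.3875·0.1644] = 0.0594
Node d (S = 114): V_d = e^(−0.07)·[0.6125·0.1644 + 0.3875·8.2492] = 3.0740
Node 0 (S = 120): V_0 = e^(−0.07)·[0.6125·0.0594 + 0.3875·3.0740] = 1.1445

$1.14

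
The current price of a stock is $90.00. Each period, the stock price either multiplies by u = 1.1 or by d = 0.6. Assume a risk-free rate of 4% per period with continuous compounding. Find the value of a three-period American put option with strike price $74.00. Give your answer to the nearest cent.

$4.39

Risk-neutral probability p = (e^0.04 − 0.6)/(1.1 − 0.6) = 0.4408/0.5000 = 0.8816
Terminal stock prices: S_uuu = 119.8, S_uud = 65.34, S_udd = 35.64, S_ddd = 19.44
Terminal payoffs (K − S): max(-45.79, 0) = 0, max(8.66, 0) = 8.66, max(38.36, 0) = 38.36, max(54.56, 0) = 54.56
Node uu (S = 108.9): continuation = e^(−0.04)·[0.8816·0.0000 + 0.1184·8.6600] = 0.9850; exercise value = 0.0000 ≤ continuation, so V_uu = 0.9850
Node ud (S = 59.4): continuation = e^(−0.04)·[0.8816·8.6600 + 0.1184·38.3600] = 11.6984; exercise value = 14.6000 > continuation, so V_ud = 14.6000 (exercise)
Node dd (S = 32.4): continuation = e^(−0.04)·[0.8816·38.3600 + 0.1184·54.5600] = 38.6984; exercise value = 41.6000 > continuation, so V_dd = 41.6000 (exercise)
Node u (S = 99): continuation = e^(−0.04)·[0.8816·0.9850 + 0.1184·14.6000] = 2.4949; exercise value = 0.0000 ≤ continuation, so V_u = 2.4949
Node d (S = 54): continuation = e^(−0.04)·[0.8816·14.6000 + 0.1184·41.6000] = 17.0984; exercise value = 20.0000 > continuation, so V_d = 20.0000 (exercise)
Node 0 (S = 90): continuation = e^(−0.04)·[0.8816·2.4949 + 0.1184·20.0000] = 4.3880; exercise value = 0.0000 ≤ continuation, so V_0 = 4.3880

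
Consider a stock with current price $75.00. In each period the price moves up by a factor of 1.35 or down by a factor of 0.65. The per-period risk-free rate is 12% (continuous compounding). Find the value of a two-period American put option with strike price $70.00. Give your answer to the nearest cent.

Risk-neutral probability p = (e^0.12 − 0.65)/(1.35 − 0.65) = 0.4775/0.7000 = 0.6821
Terminal stock prices: S_uu = 136.7, S_ud = 65.81, S_dd = 31.69
Terminal payoffs (K − S): max(-66.69, 0) = 0, max(4.188, 0) = 4.188, max(38.31, 0) = 38.31
Node u (S = 101.2): continuation = e^(−0.12)·[0.6821·0.0000 + 0.3179·4.1875] = 1.1805; exercise value = 0.0000 ≤ continuation, so V_u = 1.1805
Node d (S = 48.75): continuation = e^(−0.12)·[0.6821·4.1875 + 0.3179·38.3125] = 13.3344; exercise value = 21.2500 > continuation, so V_d = 21.2500 (exercise)
Node 0 (S = 75): continuation = e^(−0.12)·[0.6821·1.1805 + 0.3179·21.2500] = 6.7050; exercise value = 0.0000 ≤ continuation, so V_0 = 6.7050

$6.70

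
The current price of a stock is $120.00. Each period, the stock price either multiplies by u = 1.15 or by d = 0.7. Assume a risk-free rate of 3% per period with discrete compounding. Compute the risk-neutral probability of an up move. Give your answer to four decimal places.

Risk-neutral probability p = (1 + 0.03 − 0.7)/(1.15 − 0.7) = 0.3300/0.4500 = 0.7333

p = 0.7333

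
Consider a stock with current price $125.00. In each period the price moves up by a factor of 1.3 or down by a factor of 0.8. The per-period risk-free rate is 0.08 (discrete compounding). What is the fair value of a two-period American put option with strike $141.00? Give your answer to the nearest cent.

Risk-neutral probability p = (1 + 0.08 − 0.8)/(1.3 − 0.8) = 0.2800/0.5000 = 0.5600
Terminal stock prices: S_uu = 211.3, S_ud = 130, S_dd = 80
Terminal payoffs (K − S): max(-70.25, 0) = 0, max(11, 0) = 11, max(61, 0) = 61
Node u (S = 162.5): continuation = 1/1.08·[0.5600·0.0000 + 0.4400·11.0000] = 4.4815; exercise value = 0.0000 ≤ continuation, so V_u = 4.4815
Node d (S = 100): continuation = 1/1.08·[0.5600·11.0000 + 0.4400·61.0000] = 30.5556; exercise value = 41.0000 > continuation, so V_d = 41.0000 (exercise)
Node 0 (S = 125): continuation = 1/1.08·[0.5600·4.4815 + 0.4400·41.0000] = 19.0274; exercise value = 16.0000 ≤ continuation, so V_0 = 19.0274

$19.03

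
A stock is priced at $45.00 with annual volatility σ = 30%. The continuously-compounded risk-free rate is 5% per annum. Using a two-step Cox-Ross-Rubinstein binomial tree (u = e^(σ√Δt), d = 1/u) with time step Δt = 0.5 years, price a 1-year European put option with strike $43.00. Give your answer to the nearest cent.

$3.14

CRR parameters: u = e^(σ√Δt) = e^(0.3·√0.5) = 1.2363, d = 1/u = 0.8089
Per-period rate: rΔt = 0.05·0.5 = 0.025, so R = e^0.025 = 1.0253
Risk-neutral probability p = (e^0.025 − 0.8089)/(1.2363 − 0.8089) = 0.2165/0.4275 = 0.5064
Terminal stock prices: S_uu = 68.78, S_ud = 45, S_dd = 29.44
Terminal payoffs (K − S): max(-25.78, 0) = 0, max(-2, 0) = 0, max(13.56, 0) = 13.56
Node u (S = 55.63): V_u = e^(−0.025)·[0.5064·0.0000 + 0.4936·0.0000] = 0.0000
Node d (S = 36.4): V_d = e^(−0.025)·[0.5064·0.0000 + 0.4936·13.5587] = 6.5275
Node 0 (S = 45): V_0 = e^(−0.025)·[0.5064·0.0000 + 0.4936·6.5275] = 3.1425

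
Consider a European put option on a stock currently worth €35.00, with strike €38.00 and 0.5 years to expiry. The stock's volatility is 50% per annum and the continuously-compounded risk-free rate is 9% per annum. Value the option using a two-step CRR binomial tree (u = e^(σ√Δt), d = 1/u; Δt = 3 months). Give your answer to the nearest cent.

CRR parameters: u = e^(σ√Δt) = e^(0.5·√0.25) = 1.2840, d = 1/u = 0.7788
Per-period rate: rΔt = 0.09·0.25 = 0.0225, so R = e^0.0225 = 1.0228
Risk-neutral probability p = (e^0.0225 − 0.7788)/(1.2840 − 0.7788) = 0.2440/0.5052 = 0.4829
Terminal stock prices: S_uu = 57.71, S_ud = 35, S_dd = 21.23
Terminal payoffs (K − S): max(-19.71, 0) = 0, max(3, 0) = 3, max(16.77, 0) = 16.77
Node u (S = 44.94): V_u = e^(−0.0225)·[0.4829·0.0000 + 0.5171·3.0000] = 1.5169
Node d (S = 27.26): V_d = e^(−0.0225)·[0.4829·3.0000 + 0.5171·16.7714] = 9.8965
Node 0 (S = 35): V_0 = e^(−0.0225)·[0.4829·1.5169 + 0.5171·9.8965] = 5.7201

€5.72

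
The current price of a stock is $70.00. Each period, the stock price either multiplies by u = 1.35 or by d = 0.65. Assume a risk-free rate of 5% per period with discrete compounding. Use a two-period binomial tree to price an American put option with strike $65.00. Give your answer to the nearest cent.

Risk-neutral probability p = (1 + 0.05 − 0.65)/(1.35 − 0.65) = 0.4000/0.7000 = 0.5714
Terminal stock prices: S_uu = 127.6, S_ud = 61.43, S_dd = 29.58
Terminal payoffs (K − S): max(-62.58, 0) = 0, max(3.575, 0) = 3.575, max(35.42, 0) = 35.42
Node u (S = 94.5): continuation = 1/1.05·[0.5714·0.0000 + 0.4286·3.5750] = 1.4592; exercise value = 0.0000 ≤ continuation, so V_u = 1.4592
Node d (S = 45.5): continuation = 1/1.05·[0.5714·3.5750 + 0.4286·35.4250] = 16.4048; exercise value = 19.5000 > continuation, so V_d = 19.5000 (exercise)
Node 0 (S = 70): continuation = 1/1.05·[0.5714·1.4592 + 0.4286·19.5000] = 8.7533; exercise value = 0.0000 ≤ continuation, so V_0 = 8.7533

$8.75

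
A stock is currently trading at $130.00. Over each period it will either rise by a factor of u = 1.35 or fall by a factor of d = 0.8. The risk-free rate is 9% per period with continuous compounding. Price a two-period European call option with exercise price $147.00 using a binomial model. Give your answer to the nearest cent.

Risk-neutral probability p = (e^0.09 − 0.8)/(1.35 − 0.8) = 0.2942/0.5500 = 0.5349
Terminal stock prices: S_uu = 236.9, S_ud = 140.4, S_dd = 83.2
Terminal payoffs (S − K): max(89.93, 0) = 89.93, max(-6.6, 0) = 0, max(-63.8, 0) = 0
Node u (S = 175.5): V_u = e^(−0.09)·[0.5349·89.9250 + 0.4651·0.0000] = 43.9578
Node d (S = 104): V_d = e^(−0.09)·[0.5349·0.0000 + 0.4651·0.0000] = 0.0000
Node 0 (S = 130): V_0 = e^(−0.09)·[0.5349·43.9578 + 0.4651·0.0000] = 21.4878

$21.49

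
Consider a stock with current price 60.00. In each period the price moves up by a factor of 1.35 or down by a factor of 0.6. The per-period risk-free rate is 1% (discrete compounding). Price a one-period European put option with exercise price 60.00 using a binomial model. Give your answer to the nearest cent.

Risk-neutral probability p = (1 + 0.01 − 0.6)/(1.35 − 0.6) = 0.4100/0.7500 = 0.5467
Terminal stock prices: S_u = 81, S_d = 36
Terminal payoffs (K − S): max(-21, 0) = 0, max(24, 0) = 24
Node 0 (S = 60): V_0 = 1/1.01·[0.5467·0.0000 + 0.4533·24.0000] = 10.7723

10.77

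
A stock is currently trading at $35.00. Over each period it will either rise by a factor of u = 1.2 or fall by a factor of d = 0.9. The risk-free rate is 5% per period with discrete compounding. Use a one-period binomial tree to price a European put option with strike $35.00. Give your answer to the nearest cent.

$1.67

Risk-neutral probability p = (1 + 0.05 − 0.9)/(1.2 − 0.9) = 0.1500/0.3000 = 0.5000
Terminal stock prices: S_u = 42, S_d = 31.5
Terminal payoffs (K − S): max(-7, 0) = 0, max(3.5, 0) = 3.5
Node 0 (S = 35): V_0 = 1/1.05·[0.5000·0.0000 + 0.5000·3.5000] = 1.6667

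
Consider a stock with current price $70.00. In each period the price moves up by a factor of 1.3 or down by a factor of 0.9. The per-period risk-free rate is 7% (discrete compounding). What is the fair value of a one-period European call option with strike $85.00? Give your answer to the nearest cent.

$2.38

Risk-neutral probability p = (1 + 0.07 − 0.9)/(1.3 − 0.9) = 0.1700/0.4000 = 0.4250
Terminal stock prices: S_u = 91, S_d = 63
Terminal payoffs (S − K): max(6, 0) = 6, max(-22, 0) = 0
Node 0 (S = 70): V_0 = 1/1.07·[0.4250·6.0000 + 0.5750·0.0000] = 2.3832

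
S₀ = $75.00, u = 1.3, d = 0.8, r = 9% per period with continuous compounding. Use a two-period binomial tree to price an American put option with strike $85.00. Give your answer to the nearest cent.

$10.82

Risk-neutral probability p = (e^0.09 − 0.8)/(1.3 − 0.8) = 0.2942/0.5000 = 0.5883
Terminal stock prices: S_uu = 126.8, S_ud = 78, S_dd = 48
Terminal payoffs (K − S): max(-41.75, 0) = 0, max(7, 0) = 7, max(37, 0) = 37
Node u (S = 97.5): continuation = e^(−0.09)·[0.5883·0.0000 + 0.4117·7.0000] = 2.6335; exercise value = 0.0000 ≤ continuation, so V_u = 2.6335
Node d (S = 60): continuation = e^(−0.09)·[0.5883·7.0000 + 0.4117·37.0000] = 17.6842; exercise value = 25.0000 > continuation, so V_d = 25.0000 (exercise)
Node 0 (S = 75): continuation = e^(−0.09)·[0.5883·2.6335 + 0.4117·25.0000] = 10.8216; exercise value = 10.0000 ≤ continuation, so V_0 = 10.8216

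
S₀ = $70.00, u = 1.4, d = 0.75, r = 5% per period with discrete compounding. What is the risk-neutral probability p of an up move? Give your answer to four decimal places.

Risk-neutral probability p = (1 + 0.05 − 0.75)/(1.4 − 0.75) = 0.3000/0.6500 = 0.4615

p = 0.4615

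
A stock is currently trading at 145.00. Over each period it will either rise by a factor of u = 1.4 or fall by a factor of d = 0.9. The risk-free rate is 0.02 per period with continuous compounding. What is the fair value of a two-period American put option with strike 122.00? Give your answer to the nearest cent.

Risk-neutral probability p = (e^0.02 − 0.9)/(1.4 − 0.9) = 0.1202/0.5000 = 0.2404
Terminal stock prices: S_uu = 284.2, S_ud = 182.7, S_dd = 117.5
Terminal payoffs (K − S): max(-162.2, 0) = 0, max(-60.7, 0) = 0, max(4.55, 0) = 4.55
Node u (S = 203): continuation = e^(−0.02)·[0.2404·0.0000 + 0.7596·0.0000] = 0.0000; exercise value = 0.0000 ≤ continuation, so V_u = 0.0000
Node d (S = 130.5): continuation = e^(−0.02)·[0.2404·0.0000 + 0.7596·4.5500] = 3.3877; exercise value = 0.0000 ≤ continuation, so V_d = 3.3877
Node 0 (S = 145): continuation = e^(−0.02)·[0.2404·0.0000 + 0.7596·3.3877] = 2.5224; exercise value = 0.0000 ≤ continuation, so V_0 = 2.5224

2.52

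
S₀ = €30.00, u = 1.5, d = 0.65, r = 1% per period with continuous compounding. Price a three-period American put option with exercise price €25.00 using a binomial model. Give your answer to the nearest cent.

€5.65

Risk-neutral probability p = (e^0.01 − 0.65)/(1.5 − 0.65) = 0.3601/0.8500 = 0.4236
Terminal stock prices: S_uuu = 101.2, S_uud = 43.88, S_udd = 19.01, S_ddd = 8.239
Terminal payoffs (K − S): max(-76.25, 0) = 0, max(-18.88, 0) = 0, max(5.987, 0) = 5.987, max(16.76, 0) = 16.76
Node uu (S = 67.5): continuation = e^(−0.01)·[0.4236·0.0000 + 0.5764·0.0000] = 0.0000; exercise value = 0.0000 ≤ continuation, so V_uu = 0.0000
Node ud (S = 29.25): continuation = e^(−0.01)·[0.4236·0.0000 + 0.5764·5.9875] = 3.4169; exercise value = 0.0000 ≤ continuation, so V_ud = 3.4169
Node dd (S = 12.68): continuation = e^(−0.01)·[0.4236·5.9875 + 0.5764·16.7613] = 12.0762; exercise value = 12.3250 > continuation, so V_dd = 12.3250 (exercise)
Node u (S = 45): continuation = e^(−0.01)·[0.4236·0.0000 + 0.5764·3.4169] = 1.9500; exercise value = 0.0000 ≤ continuation, so V_u = 1.9500
Node d (S = 19.5): continuation = e^(−0.01)·[0.4236·3.4169 + 0.5764·12.3250] = 8.4666; exercise value = 5.5000 ≤ continuation, so V_d = 8.4666
Node 0 (S = 30): continuation = e^(−0.01)·[0.4236·1.9500 + 0.5764·8.4666] = 5.6494; exercise value = 0.0000 ≤ continuation, so V_0 = 5.6494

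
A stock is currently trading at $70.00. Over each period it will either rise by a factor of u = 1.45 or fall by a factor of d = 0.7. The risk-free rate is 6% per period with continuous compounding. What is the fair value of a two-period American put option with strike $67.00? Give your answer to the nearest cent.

$8.77

Risk-neutral probability p = (e^0.06 − 0.7)/(1.45 − 0.7) = 0.3618/0.7500 = 0.4824
Terminal stock prices: S_uu = 147.2, S_ud = 71.05, S_dd = 34.3
Terminal payoffs (K − S): max(-80.18, 0) = 0, max(-4.05, 0) = 0, max(32.7, 0) = 32.7
Node u (S = 101.5): continuation = e^(−0.06)·[0.4824·0.0000 + 0.5176·0.0000] = 0.0000; exercise value = 0.0000 ≤ continuation, so V_u = 0.0000
Node d (S = 49): continuation = e^(−0.06)·[0.4824·0.0000 + 0.5176·32.7000] = 15.9384; exercise value = 18.0000 > continuation, so V_d = 18.0000 (exercise)
Node 0 (S = 70): continuation = e^(−0.06)·[0.4824·0.0000 + 0.5176·18.0000] = 8.7734; exercise value = 0.0000 ≤ continuation, so V_0 = 8.7734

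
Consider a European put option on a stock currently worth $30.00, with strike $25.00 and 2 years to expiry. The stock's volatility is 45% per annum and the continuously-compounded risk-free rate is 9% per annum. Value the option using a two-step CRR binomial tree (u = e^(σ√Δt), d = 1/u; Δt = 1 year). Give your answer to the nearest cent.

CRR parameters: u = e^(σ√Δt) = e^(0.45·√1) = 1.5683, d = 1/u = 0.6376
Per-period rate: rΔt = 0.09·1 = 0.09, so R = e^0.09 = 1.0942
Risk-neutral probability p = (e^0.09 − 0.6376)/(1.5683 − 0.6376) = 0.4565/0.9307 = 0.4905
Terminal stock prices: S_uu = 73.79, S_ud = 30, S_dd = 12.2
Terminal payoffs (K − S): max(-48.79, 0) = 0, max(-5, 0) = 0, max(12.8, 0) = 12.8
Node u (S = 47.05): V_u = e^(−0.09)·[0.4905·0.0000 + 0.5095·0.0000] = 0.0000
Node d (S = 19.13): V_d = e^(−0.09)·[0.4905·0.0000 + 0.5095·12.8029] = 5.9611
Node 0 (S = 30): V_0 = e^(−0.09)·[0.4905·0.0000 + 0.5095·5.9611] = 2.7755

$2.78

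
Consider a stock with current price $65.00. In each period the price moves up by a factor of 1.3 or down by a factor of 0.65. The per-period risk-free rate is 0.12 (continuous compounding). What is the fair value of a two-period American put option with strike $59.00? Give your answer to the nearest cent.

Risk-neutral probability p = (e^0.12 − 0.65)/(1.3 − 0.65) = 0.4775/0.6500 = 0.7346
Terminal stock prices: S_uu = 109.9, S_ud = 54.93, S_dd = 27.46
Terminal payoffs (K − S): max(-50.85, 0) = 0, max(4.075, 0) = 4.075, max(31.54, 0) = 31.54
Node u (S = 84.5): continuation = e^(−0.12)·[0.7346·0.0000 + 0.2654·4.0750] = 0.9592; exercise value = 0.0000 ≤ continuation, so V_u = 0.9592
Node d (S = 42.25): continuation = e^(−0.12)·[0.7346·4.0750 + 0.2654·31.5375] = 10.0783; exercise value = 16.7500 > continuation, so V_d = 16.7500 (exercise)
Node 0 (S = 65): continuation = e^(−0.12)·[0.7346·0.9592 + 0.2654·16.7500] = 4.5675; exercise value = 0.0000 ≤ continuation, so V_0 = 4.5675

$4.57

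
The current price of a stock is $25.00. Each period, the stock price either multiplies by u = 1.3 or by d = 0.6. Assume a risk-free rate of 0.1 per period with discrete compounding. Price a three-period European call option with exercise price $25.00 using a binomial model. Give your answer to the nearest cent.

Risk-neutral probability p = (1 + 0.1 − 0.6)/(1.3 − 0.6) = 0.5000/0.7000 = 0.7143
Terminal stock prices: S_uuu = 54.93, S_uud = 25.35, S_udd = 11.7, S_ddd = 5.4
Terminal payoffs (S − K): max(29.93, 0) = 29.93, max(0.35, 0) = 0.35, max(-13.3, 0) = 0, max(-19.6, 0) = 0
Node uu (S = 42.25): V_uu = 1/1.1·[0.7143·29.9250 + 0.2857·0.3500] = 19.5227
Node ud (S = 19.5): V_ud = 1/1.1·[0.7143·0.3500 + 0.2857·0.0000] = 0.2273
Node dd (S = 9): V_dd = 1/1.1·[0.7143·0.0000 + 0.2857·0.0000] = 0.0000
Node u (S = 32.5): V_u = 1/1.1·[0.7143·19.5227 + 0.2857·0.2273] = 12.7361
Node d (S = 15): V_d = 1/1.1·[0.7143·0.2273 + 0.2857·0.0000] = 0.1476
Node 0 (S = 25): V_0 = 1/1.1·[0.7143·12.7361 + 0.2857·0.1476] = 8.3085

$8.31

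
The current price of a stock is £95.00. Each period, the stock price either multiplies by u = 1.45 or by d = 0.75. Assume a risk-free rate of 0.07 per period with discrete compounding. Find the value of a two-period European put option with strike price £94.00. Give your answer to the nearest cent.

£10.44

Risk-neutral probability p = (1 + 0.07 − 0.75)/(1.45 − 0.75) = 0.3200/0.7000 = 0.4571
Terminal stock prices: S_uu = 199.7, S_ud = 103.3, S_dd = 53.44
Terminal payoffs (K − S): max(-105.7, 0) = 0, max(-9.312, 0) = 0, max(40.56, 0) = 40.56
Node u (S = 137.8): V_u = 1/1.07·[0.4571·0.0000 + 0.5429·0.0000] = 0.0000
Node d (S = 71.25): V_d = 1/1.07·[0.4571·0.0000 + 0.5429·40.5625] = 20.5791
Node 0 (S = 95): V_0 = 1/1.07·[0.4571·0.0000 + 0.5429·20.5791] = 10.4407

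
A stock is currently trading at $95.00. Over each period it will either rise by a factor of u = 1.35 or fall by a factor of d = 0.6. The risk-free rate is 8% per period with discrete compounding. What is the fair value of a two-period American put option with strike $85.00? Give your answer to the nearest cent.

$10.92

Risk-neutral probability p = (1 + 0.08 − 0.6)/(1.35 − 0.6) = 0.4800/0.7500 = 0.6400
Terminal stock prices: S_uu = 173.1, S_ud = 76.95, S_dd = 34.2
Terminal payoffs (K − S): max(-88.14, 0) = 0, max(8.05, 0) = 8.05, max(50.8, 0) = 50.8
Node u (S = 128.2): continuation = 1/1.08·[0.6400·0.0000 + 0.3600·8.0500] = 2.6833; exercise value = 0.0000 ≤ continuation, so V_u = 2.6833
Node d (S = 57): continuation = 1/1.08·[0.6400·8.0500 + 0.3600·50.8000] = 21.7037; exercise value = 28.0000 > continuation, so V_d = 28.0000 (exercise)
Node 0 (S = 95): continuation = 1/1.08·[0.6400·2.6833 + 0.3600·28.0000] = 10.9235; exercise value = 0.0000 ≤ continuation, so V_0 = 10.9235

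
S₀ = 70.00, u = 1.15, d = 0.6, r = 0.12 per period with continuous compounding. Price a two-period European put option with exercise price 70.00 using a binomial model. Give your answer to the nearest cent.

Risk-neutral probability p = (e^0.12 − 0.6)/(1.15 − 0.6) = 0.5275/0.5500 = 0.9591
Terminal stock prices: S_uu = 92.57, S_ud = 48.3, S_dd = 25.2
Terminal payoffs (K − S): max(-22.57, 0) = 0, max(21.7, 0) = 21.7, max(44.8, 0) = 44.8
Node u (S = 80.5): V_u = e^(−0.12)·[0.9591·0.0000 + 0.0409·21.7000] = 0.7875
Node d (S = 42): V_d = e^(−0.12)·[0.9591·21.7000 + 0.0409·44.8000] = 20.0844
Node 0 (S = 70): V_0 = e^(−0.12)·[0.9591·0.7875 + 0.0409·20.0844] = 1.3987

1.40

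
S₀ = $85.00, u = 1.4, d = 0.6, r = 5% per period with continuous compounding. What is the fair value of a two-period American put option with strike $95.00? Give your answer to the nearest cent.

Risk-neutral probability p = (e^0.05 − 0.6)/(1.4 − 0.6) = 0.4513/0.8000 = 0.5641
Terminal stock prices: S_uu = 166.6, S_ud = 71.4, S_dd = 30.6
Terminal payoffs (K − S): max(-71.6, 0) = 0, max(23.6, 0) = 23.6, max(64.4, 0) = 64.4
Node u (S = 119): continuation = e^(−0.05)·[0.5641·0.0000 + 0.4359·23.6000] = 9.7858; exercise value = 0.0000 ≤ continuation, so V_u = 9.7858
Node d (S = 51): continuation = e^(−0.05)·[0.5641·23.6000 + 0.4359·64.4000] = 39.3668; exercise value = 44.0000 > continuation, so V_d = 44.0000 (exercise)
Node 0 (S = 85): continuation = e^(−0.05)·[0.5641·9.7858 + 0.4359·44.0000] = 23.4955; exercise value = 10.0000 ≤ continuation, so V_0 = 23.4955

$23.50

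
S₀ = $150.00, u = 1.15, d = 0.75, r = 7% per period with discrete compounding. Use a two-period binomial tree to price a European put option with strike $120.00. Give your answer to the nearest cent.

Risk-neutral probability p = (1 + 0.07 − 0.75)/(1.15 − 0.75) = 0.3200/0.4000 = 0.8000
Terminal stock prices: S_uu = 198.4, S_ud = 129.4, S_dd = 84.38
Terminal payoffs (K − S): max(-78.37, 0) = 0, max(-9.375, 0) = 0, max(35.62, 0) = 35.62
Node u (S = 172.5): V_u = 1/1.07·[0.8000·0.0000 + 0.2000·0.0000] = 0.0000
Node d (S = 112.5): V_d = 1/1.07·[0.8000·0.0000 + 0.2000·35.6250] = 6.6589
Node 0 (S = 150): V_0 = 1/1.07·[0.8000·0.0000 + 0.2000·6.6589] = 1.2447

$1.24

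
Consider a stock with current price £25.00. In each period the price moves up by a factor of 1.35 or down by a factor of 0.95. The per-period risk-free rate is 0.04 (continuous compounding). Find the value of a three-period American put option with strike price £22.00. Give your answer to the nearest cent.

Risk-neutral probability p = (e^0.04 − 0.95)/(1.35 − 0.95) = 0.0908/0.4000 = 0.2270
Terminal stock prices: S_uuu = 61.51, S_uud = 43.28, S_udd = 30.46, S_ddd = 21.43
Terminal payoffs (K − S): max(-39.51, 0) = 0, max(-21.28, 0) = 0, max(-8.459, 0) = 0, max(0.5656, 0) = 0.5656
Node uu (S = 45.56): continuation = e^(−0.04)·[0.2270·0.0000 + 0.7730·0.0000] = 0.0000; exercise value = 0.0000 ≤ continuation, so V_uu = 0.0000
Node ud (S = 32.06): continuation = e^(−0.04)·[0.2270·0.0000 + 0.7730·0.0000] = 0.0000; exercise value = 0.0000 ≤ continuation, so V_ud = 0.0000
Node dd (S = 22.56): continuation = e^(−0.04)·[0.2270·0.0000 + 0.7730·0.5656] = 0.4201; exercise value = 0.0000 ≤ continuation, so V_dd = 0.4201
Node u (S = 33.75): continuation = e^(−0.04)·[0.2270·0.0000 + 0.7730·0.0000] = 0.0000; exercise value = 0.0000 ≤ continuation, so V_u = 0.0000
Node d (S = 23.75): continuation = e^(−0.04)·[0.2270·0.0000 + 0.7730·0.4201] = 0.3120; exercise value = 0.0000 ≤ continuation, so V_d = 0.3120
Node 0 (S = 25): continuation = e^(−0.04)·[0.2270·0.0000 + 0.7730·0.3120] = 0.2317; exercise value = 0.0000 ≤ continuation, so V_0 = 0.2317

£0.23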